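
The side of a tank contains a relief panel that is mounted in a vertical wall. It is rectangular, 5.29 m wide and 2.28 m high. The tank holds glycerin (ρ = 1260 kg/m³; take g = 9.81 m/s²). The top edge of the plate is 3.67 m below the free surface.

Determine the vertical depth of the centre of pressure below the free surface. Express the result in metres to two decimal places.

γ = ρg = 1260 × 9.81 / 1000 = 12.3606 kN/m³.
The centroid lies 2.28/2 = 1.14 m below the top edge, so the centroid depth is h_c = 3.67 + 1.14 = 4.81 m.
A = 5.29 × 2.28 = 12.0612 m².
Resultant F = γ·h_c·A = 12.3606 × 4.81 × 12.0612 = 717.092 kN.
I_c = b·h³/12 = 5.29 × 2.28³/12 = 5.22491 m⁴.
Centre of pressure: y_p = y_c + I_c/(y_c·A) = 4.81 + 5.22491/(4.81 × 12.0612) = 4.81 + 0.0900623 = 4.90006 m along the plane.

h_p = 4.90 m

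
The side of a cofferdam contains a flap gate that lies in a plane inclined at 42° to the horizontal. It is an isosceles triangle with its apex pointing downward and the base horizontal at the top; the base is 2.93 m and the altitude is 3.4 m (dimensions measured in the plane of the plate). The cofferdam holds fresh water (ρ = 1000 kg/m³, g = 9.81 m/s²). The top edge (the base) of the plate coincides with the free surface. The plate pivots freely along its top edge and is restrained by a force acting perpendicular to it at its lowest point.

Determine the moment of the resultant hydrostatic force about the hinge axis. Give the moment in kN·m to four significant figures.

M ≈ 62.99 kN·m

γ = ρg = 1000 × 9.81 = 9810 N/m³ = 9.81 kN/m³.
Let θ = 42° be the plate's angle to the horizontal; measure y along the incline from where the plane meets the free surface. Vertical depth h = y·sinθ with sinθ = 0.669131.
With the apex down, the centroid sits h/3 = 3.4/3 = 1.13333 m below the base (the top edge), so y_c = 1.13333 m and h_c = 1.13333 × 0.669131 = 0.758346 m.
A = ½ × 2.93 × 3.4 = 4.981 m².
Resultant F = γ·h_c·A = 9.81 × 0.758346 × 4.981 = 37.0555 kN.
I_c = b·h³/36 = 2.93 × 3.4³/36 = 3.19891 m⁴.
Centre of pressure: y_p = y_c + I_c/(y_c·A) = 1.13333 + 3.19891/(1.13333 × 4.981) = 1.13333 + 0.566669 = 1.7 m along the plane.
The resultant acts 1.13333 + 0.566669 = 1.7 m (along the plate) below the hinge at the top edge, so the moment about the hinge is M = F × 1.7 = 37.0555 × 1.7 = 62.9944 kN·m.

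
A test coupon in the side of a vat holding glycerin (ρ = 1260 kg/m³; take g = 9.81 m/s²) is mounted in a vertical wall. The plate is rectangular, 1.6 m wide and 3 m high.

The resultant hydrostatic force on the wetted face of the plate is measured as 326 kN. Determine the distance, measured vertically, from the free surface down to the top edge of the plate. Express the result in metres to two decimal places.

γ = ρg = 1260 × 9.81 / 1000 = 12.3606 kN/m³.
A = 1.6 × 3 = 4.8 m².
From F = γ·h_c·A, the centroid depth is h_c = 326/(12.3606 × 4.8) = 5.49461 m.
The centroid lies 3/2 = 1.5 m below the top edge, so the top edge sits at h_top = 5.49461 − 1.5 = 3.99461 m below the surface.

d_top ≈ 3.99 m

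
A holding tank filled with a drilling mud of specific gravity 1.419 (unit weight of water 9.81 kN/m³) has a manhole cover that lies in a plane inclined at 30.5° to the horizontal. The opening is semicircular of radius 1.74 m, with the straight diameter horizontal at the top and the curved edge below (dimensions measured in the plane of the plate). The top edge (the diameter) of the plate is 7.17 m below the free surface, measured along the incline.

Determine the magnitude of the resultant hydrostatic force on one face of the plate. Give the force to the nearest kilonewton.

F ≈ 266 kN

γ = 1.419 × 9.81 = 13.92039 kN/m³.
Let θ = 30.5° be the plate's angle to the horizontal; measure y along the incline from where the plane meets the free surface. Vertical depth h = y·sinθ with sinθ = 0.507538.
The centroid of a semicircle lies 4r/(3π) = 0.738479 m from the diameter, here below the top edge, so y_c = 7.17 + 0.738479 = 7.90848 m and h_c = 7.90848 × 0.507538 = 4.01385 m.
A = πr²/2 = π × 1.74²/2 = 4.75574 m².
Resultant F = γ·h_c·A = 13.92039 × 4.01385 × 4.75574 = 265.724 kN.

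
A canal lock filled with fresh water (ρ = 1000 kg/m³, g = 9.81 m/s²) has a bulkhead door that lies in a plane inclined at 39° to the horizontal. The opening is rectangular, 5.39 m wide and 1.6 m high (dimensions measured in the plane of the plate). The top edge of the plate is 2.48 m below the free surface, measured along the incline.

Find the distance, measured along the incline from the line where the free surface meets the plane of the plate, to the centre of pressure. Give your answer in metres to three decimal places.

γ = ρg = 1000 × 9.81 = 9810 N/m³ = 9.81 kN/m³.
Let θ = 39° be the plate's angle to the horizontal; measure y along the incline from where the plane meets the free surface. Vertical depth h = y·sinθ with sinθ = 0.629320.
The centroid lies 1.6/2 = 0.8 m below the top edge, so y_c = 2.48 + 0.8 = 3.28 m and h_c = 3.28 × 0.629320 = 2.06417 m.
A = 5.39 × 1.6 = 8.624 m².
Resultant F = γ·h_c·A = 9.81 × 2.06417 × 8.624 = 174.632 kN.
I_c = b·h³/12 = 5.39 × 1.6³/12 = 1.83979 m⁴.
Centre of pressure: y_p = y_c + I_c/(y_c·A) = 3.28 + 1.83979/(3.28 × 8.624) = 3.28 + 0.0650408 = 3.34504 m along the plane.

y_p = 3.345 m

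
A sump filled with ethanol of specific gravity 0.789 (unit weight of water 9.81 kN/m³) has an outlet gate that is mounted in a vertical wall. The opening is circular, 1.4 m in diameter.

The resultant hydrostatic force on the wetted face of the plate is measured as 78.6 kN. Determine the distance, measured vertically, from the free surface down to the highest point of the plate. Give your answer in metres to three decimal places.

γ = 0.789 × 9.81 = 7.74009 kN/m³.
A = π(0.7)² = 1.53938 m².
From F = γ·h_c·A, the centroid depth is h_c = 78.6/(7.74009 × 1.53938) = 6.59676 m.
The centroid is at the centre, 0.7 m below the top of the plate, so the highest point sits at h_top = 6.59676 − 0.7 = 5.89676 m below the surface.

d_top ≈ 5.897 m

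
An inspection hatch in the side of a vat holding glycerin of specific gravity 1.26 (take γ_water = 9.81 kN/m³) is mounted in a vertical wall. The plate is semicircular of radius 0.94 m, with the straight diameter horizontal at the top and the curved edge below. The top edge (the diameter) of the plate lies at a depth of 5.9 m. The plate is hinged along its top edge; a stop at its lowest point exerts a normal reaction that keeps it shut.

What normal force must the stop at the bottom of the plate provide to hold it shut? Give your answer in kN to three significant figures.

P ≈ 47.0 kN

γ = 1.26 × 9.81 = 12.3606 kN/m³.
The centroid of a semicircle lies 4r/(3π) = 0.398948 m from the diameter, here below the top edge, so the centroid depth is h_c = 5.9 + 0.398948 = 6.29895 m.
A = πr²/2 = π × 0.94²/2 = 1.38796 m².
Resultant F = γ·h_c·A = 12.3606 × 6.29895 × 1.38796 = 108.065 kN.
I_c = (π/8 − 8/(9π))·r⁴ = 0.109757 × 0.94⁴ = 0.0856927 m⁴.
Centre of pressure: y_p = y_c + I_c/(y_c·A) = 6.29895 + 0.0856927/(6.29895 × 1.38796) = 6.29895 + 0.00980164 = 6.30875 m along the plane.
The resultant acts 0.398948 + 0.00980164 = 0.40875 m (along the plate) below the hinge at the top edge, so the moment about the hinge is M = F × 0.40875 = 108.065 × 0.40875 = 44.1716 kN·m.
A normal force at the bottom, 0.94 m from the hinge, must supply this moment: P = 44.1716/0.94 = 46.9911 kN.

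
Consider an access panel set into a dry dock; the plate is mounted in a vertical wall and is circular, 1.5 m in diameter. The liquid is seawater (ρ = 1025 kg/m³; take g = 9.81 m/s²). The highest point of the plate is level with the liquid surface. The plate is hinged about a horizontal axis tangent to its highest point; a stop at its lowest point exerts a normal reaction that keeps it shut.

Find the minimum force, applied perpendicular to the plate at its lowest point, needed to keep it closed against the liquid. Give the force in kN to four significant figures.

P ≈ 8.329 kN

γ = ρg = 1025 × 9.81 / 1000 = 10.05525 kN/m³.
The centroid is at the centre, 0.75 m below the top of the plate, so the centroid depth is h_c = 0.75 m.
A = π(0.75)² = 1.76715 m².
Resultant F = γ·h_c·A = 10.05525 × 0.75 × 1.76715 = 13.3269 kN.
I_c = πr⁴/4 = π × 0.75⁴/4 = 0.248505 m⁴.
Centre of pressure: y_p = y_c + I_c/(y_c·A) = 0.75 + 0.248505/(0.75 × 1.76715) = 0.75 + 0.1875 = 0.9375 m along the plane.
The resultant acts 0.75 + 0.1875 = 0.9375 m (along the plate) below the hinge at the top edge, so the moment about the hinge is M = F × 0.9375 = 13.3269 × 0.9375 = 12.494 kN·m.
A normal force at the bottom, 1.5 m from the hinge, must supply this moment: P = 12.494/1.5 = 8.32933 kN.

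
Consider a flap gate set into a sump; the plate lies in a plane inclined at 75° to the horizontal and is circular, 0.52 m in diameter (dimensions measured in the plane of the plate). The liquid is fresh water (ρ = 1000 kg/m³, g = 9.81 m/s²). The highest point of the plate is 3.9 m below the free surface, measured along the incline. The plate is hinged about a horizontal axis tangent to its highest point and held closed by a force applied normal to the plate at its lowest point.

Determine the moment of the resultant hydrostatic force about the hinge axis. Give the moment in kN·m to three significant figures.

γ = ρg = 1000 × 9.81 = 9810 N/m³ = 9.81 kN/m³.
Let θ = 75° be the plate's angle to the horizontal; measure y along the incline from where the plane meets the free surface. Vertical depth h = y·sinθ with sinθ = 0.965926.
The centroid is at the centre, 0.26 m below the top of the plate, so y_c = 3.9 + 0.26 = 4.16 m and h_c = 4.16 × 0.965926 = 4.01825 m.
A = π(0.26)² = 0.212372 m².
Resultant F = γ·h_c·A = 9.81 × 4.01825 × 0.212372 = 8.3715 kN.
I_c = πr⁴/4 = π × 0.26⁴/4 = 0.00358908 m⁴.
Centre of pressure: y_p = y_c + I_c/(y_c·A) = 4.16 + 0.00358908/(4.16 × 0.212372) = 4.16 + 0.00406249 = 4.16406 m along the plane.
The resultant acts 0.26 + 0.00406249 = 0.264062 m (along the plate) below the hinge at the top edge, so the moment about the hinge is M = F × 0.264062 = 8.3715 × 0.264062 = 2.2106 kN·m.

M ≈ 2.21 kN·m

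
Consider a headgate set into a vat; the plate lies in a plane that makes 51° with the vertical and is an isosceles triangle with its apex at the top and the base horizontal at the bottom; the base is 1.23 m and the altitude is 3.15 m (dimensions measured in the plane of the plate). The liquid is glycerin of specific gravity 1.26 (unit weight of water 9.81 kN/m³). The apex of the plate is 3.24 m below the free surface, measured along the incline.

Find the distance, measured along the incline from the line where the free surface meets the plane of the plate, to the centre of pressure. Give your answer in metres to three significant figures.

γ = 1.26 × 9.81 = 12.3606 kN/m³.
The plate makes 51° with the vertical, i.e. θ = 90° − 51° = 39° to the horizontal. Measuring y along the incline from the free-surface line, vertical depth h = y·sinθ with sinθ = 0.629320.
With the apex up, the centroid sits 2h/3 = 2 × 3.15/3 = 2.1 m below the apex, so y_c = 3.24 + 2.1 = 5.34 m and h_c = 5.34 × 0.629320 = 3.36057 m.
A = ½ × 1.23 × 3.15 = 1.93725 m².
Resultant F = γ·h_c·A = 12.3606 × 3.36057 × 1.93725 = 80.4708 kN.
I_c = b·h³/36 = 1.23 × 3.15³/36 = 1.06791 m⁴.
Centre of pressure: y_p = y_c + I_c/(y_c·A) = 5.34 + 1.06791/(5.34 × 1.93725) = 5.34 + 0.10323 = 5.44323 m along the plane.

y_p = 5.44 m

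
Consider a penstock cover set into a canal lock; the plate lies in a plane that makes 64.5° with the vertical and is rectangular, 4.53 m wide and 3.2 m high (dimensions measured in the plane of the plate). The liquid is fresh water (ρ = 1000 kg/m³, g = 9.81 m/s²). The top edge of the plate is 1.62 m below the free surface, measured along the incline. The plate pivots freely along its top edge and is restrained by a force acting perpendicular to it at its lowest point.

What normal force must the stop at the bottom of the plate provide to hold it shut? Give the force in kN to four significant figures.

γ = ρg = 1000 × 9.81 = 9810 N/m³ = 9.81 kN/m³.
The plate makes 64.5° with the vertical, i.e. θ = 90° − 64.5° = 25.5° to the horizontal. Measuring y along the incline from the free-surface line, vertical depth h = y·sinθ with sinθ = 0.430511.
The centroid lies 3.2/2 = 1.6 m below the top edge, so y_c = 1.62 + 1.6 = 3.22 m and h_c = 3.22 × 0.430511 = 1.38625 m.
A = 4.53 × 3.2 = 14.496 m².
Resultant F = γ·h_c·A = 9.81 × 1.38625 × 14.496 = 197.133 kN.
I_c = b·h³/12 = 4.53 × 3.2³/12 = 12.3699 m⁴.
Centre of pressure: y_p = y_c + I_c/(y_c·A) = 3.22 + 12.3699/(3.22 × 14.496) = 3.22 + 0.26501 = 3.48501 m along the plane.
The resultant acts 1.6 + 0.26501 = 1.86501 m (along the plate) below the hinge at the top edge, so the moment about the hinge is M = F × 1.86501 = 197.133 × 1.86501 = 367.655 kN·m.
A normal force at the bottom, 3.2 m from the hinge, must supply this moment: P = 367.655/3.2 = 114.892 kN.

P ≈ 114.9 kN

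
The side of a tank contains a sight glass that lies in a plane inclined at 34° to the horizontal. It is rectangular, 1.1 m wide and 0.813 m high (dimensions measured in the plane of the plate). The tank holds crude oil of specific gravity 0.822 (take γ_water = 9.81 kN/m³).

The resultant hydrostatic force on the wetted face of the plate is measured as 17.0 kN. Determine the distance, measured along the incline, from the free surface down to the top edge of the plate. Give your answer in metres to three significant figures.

y_top ≈ 3.81 m

γ = 0.822 × 9.81 = 8.06382 kN/m³.
A = 1.1 × 0.813 = 0.8943 m².
From F = γ·h_c·A, the centroid depth is h_c = 17.0/(8.06382 × 0.8943) = 2.35735 m.
Let θ = 34° be the plate's angle to the horizontal; measure y along the incline from where the plane meets the free surface. Vertical depth h = y·sinθ with sinθ = 0.559193.
Along the incline, y_c = h_c/sinθ = 2.35735/0.559193 = 4.21563 m.
The centroid lies 0.813/2 = 0.4065 m below the top edge, so the top edge sits at y_top = 4.21563 − 0.4065 = 3.80913 m along the incline.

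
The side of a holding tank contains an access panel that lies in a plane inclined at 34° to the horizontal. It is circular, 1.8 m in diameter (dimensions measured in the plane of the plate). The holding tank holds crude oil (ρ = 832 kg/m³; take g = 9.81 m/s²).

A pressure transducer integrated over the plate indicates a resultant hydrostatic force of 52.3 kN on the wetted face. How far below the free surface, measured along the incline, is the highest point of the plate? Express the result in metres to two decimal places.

γ = ρg = 832 × 9.81 / 1000 = 8.16192 kN/m³.
A = π(0.9)² = 2.54469 m².
From F = γ·h_c·A, the centroid depth is h_c = 52.3/(8.16192 × 2.54469) = 2.51811 m.
Let θ = 34° be the plate's angle to the horizontal; measure y along the incline from where the plane meets the free surface. Vertical depth h = y·sinθ with sinθ = 0.559193.
Along the incline, y_c = h_c/sinθ = 2.51811/0.559193 = 4.50311 m.
The centroid is at the centre, 0.9 m below the top of the plate, so the highest point sits at y_top = 4.50311 − 0.9 = 3.60311 m along the incline.

y_top ≈ 3.60 m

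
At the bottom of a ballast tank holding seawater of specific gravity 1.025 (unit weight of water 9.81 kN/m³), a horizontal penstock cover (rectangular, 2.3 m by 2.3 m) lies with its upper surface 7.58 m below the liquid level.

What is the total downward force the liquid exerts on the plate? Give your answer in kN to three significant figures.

γ = 1.025 × 9.81 = 10.05525 kN/m³.
The plate is horizontal, so pressure is uniform at p = γ·h = 10.05525 × 7.58 = 76.2188 kN/m².
A = 2.3 × 2.3 = 5.29 m².
F = p·A = 76.2188 × 5.29 = 403.197 kN.

F ≈ 403 kN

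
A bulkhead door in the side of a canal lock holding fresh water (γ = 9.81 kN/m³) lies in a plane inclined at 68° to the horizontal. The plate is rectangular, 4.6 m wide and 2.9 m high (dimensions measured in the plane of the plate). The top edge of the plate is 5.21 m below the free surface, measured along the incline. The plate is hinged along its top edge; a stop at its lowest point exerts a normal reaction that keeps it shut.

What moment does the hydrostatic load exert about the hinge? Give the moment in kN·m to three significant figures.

γ = 9.81 kN/m³.
Let θ = 68° be the plate's angle to the horizontal; measure y along the incline from where the plane meets the free surface. Vertical depth h = y·sinθ with sinθ = 0.927184.
The centroid lies 2.9/2 = 1.45 m below the top edge, so y_c = 5.21 + 1.45 = 6.66 m and h_c = 6.66 × 0.927184 = 6.17505 m.
A = 4.6 × 2.9 = 13.34 m².
Resultant F = γ·h_c·A = 9.81 × 6.17505 × 13.34 = 808.1 kN.
I_c = b·h³/12 = 4.6 × 2.9³/12 = 9.34912 m⁴.
Centre of pressure: y_p = y_c + I_c/(y_c·A) = 6.66 + 9.34912/(6.66 × 13.34) = 6.66 + 0.10523 = 6.76523 m along the plane.
The resultant acts 1.45 + 0.10523 = 1.55523 m (along the plate) below the hinge at the top edge, so the moment about the hinge is M = F × 1.55523 = 808.1 × 1.55523 = 1256.78 kN·m.

M ≈ 1260 kN·m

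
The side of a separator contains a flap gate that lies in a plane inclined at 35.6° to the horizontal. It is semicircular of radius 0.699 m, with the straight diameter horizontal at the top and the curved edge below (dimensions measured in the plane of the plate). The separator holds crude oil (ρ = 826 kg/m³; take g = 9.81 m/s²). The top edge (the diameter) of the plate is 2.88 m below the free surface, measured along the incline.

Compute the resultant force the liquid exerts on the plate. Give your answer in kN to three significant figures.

γ = ρg = 826 × 9.81 / 1000 = 8.10306 kN/m³.
Let θ = 35.6° be the plate's angle to the horizontal; measure y along the incline from where the plane meets the free surface. Vertical depth h = y·sinθ with sinθ = 0.582123.
The centroid of a semicircle lies 4r/(3π) = 0.296665 m from the diameter, here below the top edge, so y_c = 2.88 + 0.296665 = 3.17666 m and h_c = 3.17666 × 0.582123 = 1.84921 m.
A = πr²/2 = π × 0.699²/2 = 0.767493 m².
Resultant F = γ·h_c·A = 8.10306 × 1.84921 × 0.767493 = 11.5003 kN.

F ≈ 11.5 kN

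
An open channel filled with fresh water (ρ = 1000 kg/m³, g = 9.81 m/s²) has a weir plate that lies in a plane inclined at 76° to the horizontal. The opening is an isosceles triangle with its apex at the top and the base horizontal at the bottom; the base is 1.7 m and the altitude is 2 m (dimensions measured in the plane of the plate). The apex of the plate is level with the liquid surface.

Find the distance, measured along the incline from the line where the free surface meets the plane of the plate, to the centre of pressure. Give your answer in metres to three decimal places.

y_p = 1.500 m

γ = ρg = 1000 × 9.81 = 9810 N/m³ = 9.81 kN/m³.
Let θ = 76° be the plate's angle to the horizontal; measure y along the incline from where the plane meets the free surface. Vertical depth h = y·sinθ with sinθ = 0.970296.
With the apex up, the centroid sits 2h/3 = 2 × 2/3 = 1.33333 m below the apex, so y_c = 1.33333 m and h_c = 1.33333 × 0.970296 = 1.29372 m.
A = ½ × 1.7 × 2 = 1.7 m².
Resultant F = γ·h_c·A = 9.81 × 1.29372 × 1.7 = 21.5754 kN.
I_c = b·h³/36 = 1.7 × 2³/36 = 0.377778 m⁴.
Centre of pressure: y_p = y_c + I_c/(y_c·A) = 1.33333 + 0.377778/(1.33333 × 1.7) = 1.33333 + 0.166667 = 1.5 m along the plane.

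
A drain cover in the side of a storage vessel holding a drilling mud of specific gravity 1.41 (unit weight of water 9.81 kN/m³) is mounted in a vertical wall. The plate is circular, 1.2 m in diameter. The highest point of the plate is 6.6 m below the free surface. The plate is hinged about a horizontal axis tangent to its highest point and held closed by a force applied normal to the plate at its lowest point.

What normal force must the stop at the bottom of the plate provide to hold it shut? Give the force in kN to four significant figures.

γ = 1.41 × 9.81 = 13.8321 kN/m³.
The centroid is at the centre, 0.6 m below the top of the plate, so the centroid depth is h_c = 6.6 + 0.6 = 7.2 m.
A = π(0.6)² = 1.13097 m².
Resultant F = γ·h_c·A = 13.8321 × 7.2 × 1.13097 = 112.635 kN.
I_c = πr⁴/4 = π × 0.6⁴/4 = 0.101788 m⁴.
Centre of pressure: y_p = y_c + I_c/(y_c·A) = 7.2 + 0.101788/(7.2 × 1.13097) = 7.2 + 0.0125001 = 7.2125 m along the plane.
The resultant acts 0.6 + 0.0125001 = 0.6125 m (along the plate) below the hinge at the top edge, so the moment about the hinge is M = F × 0.6125 = 112.635 × 0.6125 = 68.9889 kN·m.
A normal force at the bottom, 1.2 m from the hinge, must supply this moment: P = 68.9889/1.2 = 57.4908 kN.

P ≈ 57.49 kN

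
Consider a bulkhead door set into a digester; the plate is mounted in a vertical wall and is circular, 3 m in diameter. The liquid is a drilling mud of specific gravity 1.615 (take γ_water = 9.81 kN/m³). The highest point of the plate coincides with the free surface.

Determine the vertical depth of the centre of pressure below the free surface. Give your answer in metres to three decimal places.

γ = 1.615 × 9.81 = 15.84315 kN/m³.
The centroid is at the centre, 1.5 m below the top of the plate, so the centroid depth is h_c = 1.5 m.
A = π(1.5)² = 7.06858 m².
Resultant F = γ·h_c·A = 15.84315 × 1.5 × 7.06858 = 167.983 kN.
I_c = πr⁴/4 = π × 1.5⁴/4 = 3.97608 m⁴.
Centre of pressure: y_p = y_c + I_c/(y_c·A) = 1.5 + 3.97608/(1.5 × 7.06858) = 1.5 + 0.375 = 1.875 m along the plane.

h_p = 1.875 m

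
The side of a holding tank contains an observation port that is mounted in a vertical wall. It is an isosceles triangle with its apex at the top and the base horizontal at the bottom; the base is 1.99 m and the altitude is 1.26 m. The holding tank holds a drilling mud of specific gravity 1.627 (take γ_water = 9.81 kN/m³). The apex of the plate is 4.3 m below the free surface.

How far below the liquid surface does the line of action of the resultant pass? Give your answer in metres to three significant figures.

h_p = 5.16 m

γ = 1.627 × 9.81 = 15.96087 kN/m³.
With the apex up, the centroid sits 2h/3 = 2 × 1.26/3 = 0.84 m below the apex, so the centroid depth is h_c = 4.3 + 0.84 = 5.14 m.
A = ½ × 1.99 × 1.26 = 1.2537 m².
Resultant F = γ·h_c·A = 15.96087 × 5.14 × 1.2537 = 102.852 kN.
I_c = b·h³/36 = 1.99 × 1.26³/36 = 0.110576 m⁴.
Centre of pressure: y_p = y_c + I_c/(y_c·A) = 5.14 + 0.110576/(5.14 × 1.2537) = 5.14 + 0.0171595 = 5.15716 m along the plane.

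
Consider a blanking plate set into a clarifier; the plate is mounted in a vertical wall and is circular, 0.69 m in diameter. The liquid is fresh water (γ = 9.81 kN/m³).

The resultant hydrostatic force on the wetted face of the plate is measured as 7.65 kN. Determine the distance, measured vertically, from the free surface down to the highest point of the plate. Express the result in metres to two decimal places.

d_top ≈ 1.74 m

γ = 9.81 kN/m³.
A = π(0.345)² = 0.373928 m².
From F = γ·h_c·A, the centroid depth is h_c = 7.65/(9.81 × 0.373928) = 2.08547 m.
The centroid is at the centre, 0.345 m below the top of the plate, so the highest point sits at h_top = 2.08547 − 0.345 = 1.74047 m below the surface.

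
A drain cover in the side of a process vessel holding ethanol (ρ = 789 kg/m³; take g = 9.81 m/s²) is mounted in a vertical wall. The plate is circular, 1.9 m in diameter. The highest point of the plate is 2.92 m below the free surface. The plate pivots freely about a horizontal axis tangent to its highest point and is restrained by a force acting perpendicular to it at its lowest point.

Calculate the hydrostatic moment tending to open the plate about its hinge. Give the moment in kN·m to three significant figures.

M ≈ 85.6 kN·m

γ = ρg = 789 × 9.81 / 1000 = 7.74009 kN/m³.
The centroid is at the centre, 0.95 m below the top of the plate, so the centroid depth is h_c = 2.92 + 0.95 = 3.87 m.
A = π(0.95)² = 2.83529 m².
Resultant F = γ·h_c·A = 7.74009 × 3.87 × 2.83529 = 84.9287 kN.
I_c = πr⁴/4 = π × 0.95⁴/4 = 0.639712 m⁴.
Centre of pressure: y_p = y_c + I_c/(y_c·A) = 3.87 + 0.639712/(3.87 × 2.83529) = 3.87 + 0.058301 = 3.9283 m along the plane.
The resultant acts 0.95 + 0.058301 = 1.0083 m (along the plate) below the hinge at the top edge, so the moment about the hinge is M = F × 1.0083 = 84.9287 × 1.0083 = 85.6336 kN·m.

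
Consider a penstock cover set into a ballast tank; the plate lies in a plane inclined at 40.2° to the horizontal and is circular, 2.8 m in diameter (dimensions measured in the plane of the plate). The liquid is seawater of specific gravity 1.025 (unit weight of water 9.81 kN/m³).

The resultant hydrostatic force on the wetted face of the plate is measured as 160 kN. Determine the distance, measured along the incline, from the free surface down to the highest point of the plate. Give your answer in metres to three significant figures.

y_top ≈ 2.60 m

γ = 1.025 × 9.81 = 10.05525 kN/m³.
A = π(1.4)² = 6.15752 m².
From F = γ·h_c·A, the centroid depth is h_c = 160/(10.05525 × 6.15752) = 2.58417 m.
Let θ = 40.2° be the plate's angle to the horizontal; measure y along the incline from where the plane meets the free surface. Vertical depth h = y·sinθ with sinθ = 0.645458.
Along the incline, y_c = h_c/sinθ = 2.58417/0.645458 = 4.00362 m.
The centroid is at the centre, 1.4 m below the top of the plate, so the highest point sits at y_top = 4.00362 − 1.4 = 2.60362 m along the incline.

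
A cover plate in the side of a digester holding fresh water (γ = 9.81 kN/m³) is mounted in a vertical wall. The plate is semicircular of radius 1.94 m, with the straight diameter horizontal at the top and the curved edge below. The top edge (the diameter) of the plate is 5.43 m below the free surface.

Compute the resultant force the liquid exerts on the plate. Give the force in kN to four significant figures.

γ = 9.81 kN/m³.
The centroid of a semicircle lies 4r/(3π) = 0.823362 m from the diameter, here below the top edge, so the centroid depth is h_c = 5.43 + 0.823362 = 6.25336 m.
A = πr²/2 = π × 1.94²/2 = 5.91185 m².
Resultant F = γ·h_c·A = 9.81 × 6.25336 × 5.91185 = 362.665 kN.

F ≈ 362.7 kN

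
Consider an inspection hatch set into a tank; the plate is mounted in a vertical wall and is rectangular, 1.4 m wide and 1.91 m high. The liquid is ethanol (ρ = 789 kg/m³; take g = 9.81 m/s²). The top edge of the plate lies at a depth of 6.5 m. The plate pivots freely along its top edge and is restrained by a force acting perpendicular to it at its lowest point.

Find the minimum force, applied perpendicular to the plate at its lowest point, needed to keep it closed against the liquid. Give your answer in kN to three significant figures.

P ≈ 80.4 kN

γ = ρg = 789 × 9.81 / 1000 = 7.74009 kN/m³.
The centroid lies 1.91/2 = 0.955 m below the top edge, so the centroid depth is h_c = 6.5 + 0.955 = 7.455 m.
A = 1.4 × 1.91 = 2.674 m².
Resultant F = γ·h_c·A = 7.74009 × 7.455 × 2.674 = 154.296 kN.
I_c = b·h³/12 = 1.4 × 1.91³/12 = 0.812918 m⁴.
Centre of pressure: y_p = y_c + I_c/(y_c·A) = 7.455 + 0.812918/(7.455 × 2.674) = 7.455 + 0.0407791 = 7.49578 m along the plane.
The resultant acts 0.955 + 0.0407791 = 0.995779 m (along the plate) below the hinge at the top edge, so the moment about the hinge is M = F × 0.995779 = 154.296 × 0.995779 = 153.645 kN·m.
A normal force at the bottom, 1.91 m from the hinge, must supply this moment: P = 153.645/1.91 = 80.4424 kN.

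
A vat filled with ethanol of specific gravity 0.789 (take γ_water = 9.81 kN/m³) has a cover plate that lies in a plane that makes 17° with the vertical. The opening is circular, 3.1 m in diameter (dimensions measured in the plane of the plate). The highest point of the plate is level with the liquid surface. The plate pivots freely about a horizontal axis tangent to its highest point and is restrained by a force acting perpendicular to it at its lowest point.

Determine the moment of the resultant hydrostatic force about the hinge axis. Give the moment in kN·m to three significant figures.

γ = 0.789 × 9.81 = 7.74009 kN/m³.
The plate makes 17° with the vertical, i.e. θ = 90° − 17° = 73° to the horizontal. Measuring y along the incline from the free-surface line, vertical depth h = y·sinθ with sinθ = 0.956305.
The centroid is at the centre, 1.55 m below the top of the plate, so y_c = 1.55 m and h_c = 1.55 × 0.956305 = 1.48227 m.
A = π(1.55)² = 7.54768 m².
Resultant F = γ·h_c·A = 7.74009 × 1.48227 × 7.54768 = 86.5938 kN.
I_c = πr⁴/4 = π × 1.55⁴/4 = 4.53332 m⁴.
Centre of pressure: y_p = y_c + I_c/(y_c·A) = 1.55 + 4.53332/(1.55 × 7.54768) = 1.55 + 0.3875 = 1.9375 m along the plane.
The resultant acts 1.55 + 0.3875 = 1.9375 m (along the plate) below the hinge at the top edge, so the moment about the hinge is M = F × 1.9375 = 86.5938 × 1.9375 = 167.775 kN·m.

M ≈ 168 kN·m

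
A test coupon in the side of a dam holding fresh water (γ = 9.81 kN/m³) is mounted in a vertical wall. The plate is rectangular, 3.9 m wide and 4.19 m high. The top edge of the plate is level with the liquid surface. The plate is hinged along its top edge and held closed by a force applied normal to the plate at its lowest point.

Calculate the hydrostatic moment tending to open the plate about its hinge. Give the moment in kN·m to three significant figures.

γ = 9.81 kN/m³.
The centroid lies 4.19/2 = 2.095 m below the top edge, so the centroid depth is h_c = 2.095 m.
A = 3.9 × 4.19 = 16.341 m².
Resultant F = γ·h_c·A = 9.81 × 2.095 × 16.341 = 335.839 kN.
I_c = b·h³/12 = 3.9 × 4.19³/12 = 23.907 m⁴.
Centre of pressure: y_p = y_c + I_c/(y_c·A) = 2.095 + 23.907/(2.095 × 16.341) = 2.095 + 0.698333 = 2.79333 m along the plane.
The resultant acts 2.095 + 0.698333 = 2.79333 m (along the plate) below the hinge at the top edge, so the moment about the hinge is M = F × 2.79333 = 335.839 × 2.79333 = 938.109 kN·m.

M ≈ 938 kN·m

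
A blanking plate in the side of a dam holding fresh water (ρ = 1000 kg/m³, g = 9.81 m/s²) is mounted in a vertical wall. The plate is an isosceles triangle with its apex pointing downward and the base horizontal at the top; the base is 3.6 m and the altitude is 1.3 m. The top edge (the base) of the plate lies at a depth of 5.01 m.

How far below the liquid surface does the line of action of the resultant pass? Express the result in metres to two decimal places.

γ = ρg = 1000 × 9.81 = 9810 N/m³ = 9.81 kN/m³.
With the apex down, the centroid sits h/3 = 1.3/3 = 0.433333 m below the base (the top edge), so the centroid depth is h_c = 5.01 + 0.433333 = 5.44333 m.
A = ½ × 3.6 × 1.3 = 2.34 m².
Resultant F = γ·h_c·A = 9.81 × 5.44333 × 2.34 = 124.954 kN.
I_c = b·h³/36 = 3.6 × 1.3³/36 = 0.2197 m⁴.
Centre of pressure: y_p = y_c + I_c/(y_c·A) = 5.44333 + 0.2197/(5.44333 × 2.34) = 5.44333 + 0.0172484 = 5.46058 m along the plane.

h_p = 5.46 m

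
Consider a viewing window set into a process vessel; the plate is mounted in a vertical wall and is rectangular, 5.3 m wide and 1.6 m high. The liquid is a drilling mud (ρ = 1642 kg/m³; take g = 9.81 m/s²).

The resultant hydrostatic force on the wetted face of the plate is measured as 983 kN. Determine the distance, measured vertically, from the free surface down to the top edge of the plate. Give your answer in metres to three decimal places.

γ = ρg = 1642 × 9.81 / 1000 = 16.10802 kN/m³.
A = 5.3 × 1.6 = 8.48 m².
From F = γ·h_c·A, the centroid depth is h_c = 983/(16.10802 × 8.48) = 7.1964 m.
The centroid lies 1.6/2 = 0.8 m below the top edge, so the top edge sits at h_top = 7.1964 − 0.8 = 6.3964 m below the surface.

d_top ≈ 6.396 m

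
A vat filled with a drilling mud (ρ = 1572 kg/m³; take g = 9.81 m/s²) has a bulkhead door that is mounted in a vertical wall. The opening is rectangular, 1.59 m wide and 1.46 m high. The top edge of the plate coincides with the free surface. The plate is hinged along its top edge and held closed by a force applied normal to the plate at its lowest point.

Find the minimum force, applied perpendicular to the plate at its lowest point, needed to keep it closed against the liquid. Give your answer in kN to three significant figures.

γ = ρg = 1572 × 9.81 / 1000 = 15.42132 kN/m³.
The centroid lies 1.46/2 = 0.73 m below the top edge, so the centroid depth is h_c = 0.73 m.
A = 1.59 × 1.46 = 2.3214 m².
Resultant F = γ·h_c·A = 15.42132 × 0.73 × 2.3214 = 26.1333 kN.
I_c = b·h³/12 = 1.59 × 1.46³/12 = 0.412358 m⁴.
Centre of pressure: y_p = y_c + I_c/(y_c·A) = 0.73 + 0.412358/(0.73 × 2.3214) = 0.73 + 0.243333 = 0.973333 m along the plane.
The resultant acts 0.73 + 0.243333 = 0.973333 m (along the plate) below the hinge at the top edge, so the moment about the hinge is M = F × 0.973333 = 26.1333 × 0.973333 = 25.4364 kN·m.
A normal force at the bottom, 1.46 m from the hinge, must supply this moment: P = 25.4364/1.46 = 17.4222 kN.

P ≈ 17.4 kN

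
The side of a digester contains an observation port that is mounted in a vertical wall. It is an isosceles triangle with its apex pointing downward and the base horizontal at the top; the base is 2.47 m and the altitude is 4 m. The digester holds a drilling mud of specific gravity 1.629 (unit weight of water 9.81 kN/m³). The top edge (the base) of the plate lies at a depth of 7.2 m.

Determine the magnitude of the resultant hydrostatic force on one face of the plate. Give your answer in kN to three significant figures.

F ≈ 674 kN

γ = 1.629 × 9.81 = 15.98049 kN/m³.
With the apex down, the centroid sits h/3 = 4/3 = 1.33333 m below the base (the top edge), so the centroid depth is h_c = 7.2 + 1.33333 = 8.53333 m.
A = ½ × 2.47 × 4 = 4.94 m².
Resultant F = γ·h_c·A = 15.98049 × 8.53333 × 4.94 = 673.652 kN.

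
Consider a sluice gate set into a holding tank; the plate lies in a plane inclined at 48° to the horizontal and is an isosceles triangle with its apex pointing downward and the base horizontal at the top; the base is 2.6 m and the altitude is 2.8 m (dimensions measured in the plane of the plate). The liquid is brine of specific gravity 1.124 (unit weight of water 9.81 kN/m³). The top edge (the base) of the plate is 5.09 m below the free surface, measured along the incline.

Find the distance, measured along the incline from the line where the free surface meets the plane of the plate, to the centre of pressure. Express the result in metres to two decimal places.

γ = 1.124 × 9.81 = 11.02644 kN/m³.
Let θ = 48° be the plate's angle to the horizontal; measure y along the incline from where the plane meets the free surface. Vertical depth h = y·sinθ with sinθ = 0.743145.
With the apex down, the centroid sits h/3 = 2.8/3 = 0.933333 m below the base (the top edge), so y_c = 5.09 + 0.933333 = 6.02333 m and h_c = 6.02333 × 0.743145 = 4.47621 m.
A = ½ × 2.6 × 2.8 = 3.64 m².
Resultant F = γ·h_c·A = 11.02644 × 4.47621 × 3.64 = 179.658 kN.
I_c = b·h³/36 = 2.6 × 2.8³/36 = 1.58542 m⁴.
Centre of pressure: y_p = y_c + I_c/(y_c·A) = 6.02333 + 1.58542/(6.02333 × 3.64) = 6.02333 + 0.0723113 = 6.09564 m along the plane.

y_p = 6.10 m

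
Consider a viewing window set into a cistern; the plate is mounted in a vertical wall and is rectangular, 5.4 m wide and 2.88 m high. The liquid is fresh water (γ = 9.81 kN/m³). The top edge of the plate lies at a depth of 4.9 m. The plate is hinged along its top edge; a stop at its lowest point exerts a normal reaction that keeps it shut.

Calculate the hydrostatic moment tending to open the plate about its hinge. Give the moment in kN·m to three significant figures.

M ≈ 1500 kN·m

γ = 9.81 kN/m³.
The centroid lies 2.88/2 = 1.44 m below the top edge, so the centroid depth is h_c = 4.9 + 1.44 = 6.34 m.
A = 5.4 × 2.88 = 15.552 m².
Resultant F = γ·h_c·A = 9.81 × 6.34 × 15.552 = 967.263 kN.
I_c = b·h³/12 = 5.4 × 2.88³/12 = 10.7495 m⁴.
Centre of pressure: y_p = y_c + I_c/(y_c·A) = 6.34 + 10.7495/(6.34 × 15.552) = 6.34 + 0.109022 = 6.44902 m along the plane.
The resultant acts 1.44 + 0.109022 = 1.54902 m (along the plate) below the hinge at the top edge, so the moment about the hinge is M = F × 1.54902 = 967.263 × 1.54902 = 1498.31 kN·m.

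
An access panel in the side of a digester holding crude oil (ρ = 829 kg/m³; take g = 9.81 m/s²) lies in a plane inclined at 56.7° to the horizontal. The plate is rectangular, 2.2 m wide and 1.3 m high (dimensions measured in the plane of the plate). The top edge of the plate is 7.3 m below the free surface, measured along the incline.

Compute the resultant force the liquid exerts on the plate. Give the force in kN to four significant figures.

F ≈ 154.5 kN

γ = ρg = 829 × 9.81 / 1000 = 8.13249 kN/m³.
Let θ = 56.7° be the plate's angle to the horizontal; measure y along the incline from where the plane meets the free surface. Vertical depth h = y·sinθ with sinθ = 0.835807.
The centroid lies 1.3/2 = 0.65 m below the top edge, so y_c = 7.3 + 0.65 = 7.95 m and h_c = 7.95 × 0.835807 = 6.64467 m.
A = 2.2 × 1.3 = 2.86 m².
Resultant F = γ·h_c·A = 8.13249 × 6.64467 × 2.86 = 154.548 kN.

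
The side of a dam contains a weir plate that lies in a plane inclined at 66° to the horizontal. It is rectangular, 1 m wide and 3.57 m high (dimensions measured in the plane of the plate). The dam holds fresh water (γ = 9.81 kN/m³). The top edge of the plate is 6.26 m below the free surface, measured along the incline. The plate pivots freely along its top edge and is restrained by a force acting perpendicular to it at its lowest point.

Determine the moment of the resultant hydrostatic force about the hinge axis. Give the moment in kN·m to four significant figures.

γ = 9.81 kN/m³.
Let θ = 66° be the plate's angle to the horizontal; measure y along the incline from where the plane meets the free surface. Vertical depth h = y·sinθ with sinθ = 0.913545.
The centroid lies 3.57/2 = 1.785 m below the top edge, so y_c = 6.26 + 1.785 = 8.045 m and h_c = 8.045 × 0.913545 = 7.34947 m.
A = 1 × 3.57 = 3.57 m².
Resultant F = γ·h_c·A = 9.81 × 7.34947 × 3.57 = 257.391 kN.
I_c = b·h³/12 = 1 × 3.57³/12 = 3.79161 m⁴.
Centre of pressure: y_p = y_c + I_c/(y_c·A) = 8.045 + 3.79161/(8.045 × 3.57) = 8.045 + 0.132017 = 8.17702 m along the plane.
The resultant acts 1.785 + 0.132017 = 1.91702 m (along the plate) below the hinge at the top edge, so the moment about the hinge is M = F × 1.91702 = 257.391 × 1.91702 = 493.424 kN·m.

M ≈ 493.4 kN·m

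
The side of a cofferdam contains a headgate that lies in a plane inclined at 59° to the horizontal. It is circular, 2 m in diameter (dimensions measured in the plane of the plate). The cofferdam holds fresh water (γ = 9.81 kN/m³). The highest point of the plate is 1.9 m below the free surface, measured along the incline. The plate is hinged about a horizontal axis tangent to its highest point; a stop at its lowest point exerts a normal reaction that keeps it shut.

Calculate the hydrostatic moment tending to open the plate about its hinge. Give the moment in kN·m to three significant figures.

M ≈ 83.2 kN·m

γ = 9.81 kN/m³.
Let θ = 59° be the plate's angle to the horizontal; measure y along the incline from where the plane meets the free surface. Vertical depth h = y·sinθ with sinθ = 0.857167.
The centroid is at the centre, 1 m below the top of the plate, so y_c = 1.9 + 1 = 2.9 m and h_c = 2.9 × 0.857167 = 2.48578 m.
A = π(1)² = 3.14159 m².
Resultant F = γ·h_c·A = 9.81 × 2.48578 × 3.14159 = 76.6092 kN.
I_c = πr⁴/4 = π × 1⁴/4 = 0.785398 m⁴.
Centre of pressure: y_p = y_c + I_c/(y_c·A) = 2.9 + 0.785398/(2.9 × 3.14159) = 2.9 + 0.086207 = 2.98621 m along the plane.
The resultant acts 1 + 0.086207 = 1.08621 m (along the plate) below the hinge at the top edge, so the moment about the hinge is M = F × 1.08621 = 76.6092 × 1.08621 = 83.2137 kN·m.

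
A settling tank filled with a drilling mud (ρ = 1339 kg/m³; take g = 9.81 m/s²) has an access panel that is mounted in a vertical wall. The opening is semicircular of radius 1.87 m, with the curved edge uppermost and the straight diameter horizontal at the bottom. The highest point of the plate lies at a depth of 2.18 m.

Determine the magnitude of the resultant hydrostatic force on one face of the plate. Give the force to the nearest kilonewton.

γ = ρg = 1339 × 9.81 / 1000 = 13.13559 kN/m³.
The centroid lies 4r/(3π) = 0.793653 m above the diameter, so r − 4r/(3π) = 1.87 − 0.793653 = 1.07635 m below the topmost point, so the centroid depth is h_c = 2.18 + 1.07635 = 3.25635 m.
A = πr²/2 = π × 1.87²/2 = 5.49292 m².
Resultant F = γ·h_c·A = 13.13559 × 3.25635 × 5.49292 = 234.955 kN.

F ≈ 235 kN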